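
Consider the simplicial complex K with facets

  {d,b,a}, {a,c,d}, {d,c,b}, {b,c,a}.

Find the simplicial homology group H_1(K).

Order the vertices as a < b < c < d. Listing each simplex with vertices in this order, K has dimension 2 with simplices:

  0-simplices (4): a, b, c, d
  1-simplices (6): ab, ac, ad, bc, bd, cd
  2-simplices (4): abc, abd, acd, bcd

so the chain groups are C_0 ≅ Z^4, C_1 ≅ Z^6, C_2 ≅ Z^4.

Boundary ∂_1: C_1 → C_0 is given by ∂[p,q] = [q] − [p]. For instance
  ∂bd = d − b.
As a 4×6 matrix over Z this has rank 3, with invariant factors (1,1,1).

∂_2: C_2 → C_1 maps a triangle to the signed sum of its edges. For instance
  ∂abd = bd − ad + ab,
  ∂abc = bc − ac + ab.
The resulting 6×4 matrix has rank 3, and its Smith normal form has invariant factors (1,1,1).

Computing H_k = (kernel of ∂_k) / (image of ∂_{k+1}):

  H_1: rank ker ∂_1 − rank ∂_2 = (6 − 3) − 3 = 0, and the invariant factors of ∂_2 are all 1, so H_1 = 0.

H_1 = 0.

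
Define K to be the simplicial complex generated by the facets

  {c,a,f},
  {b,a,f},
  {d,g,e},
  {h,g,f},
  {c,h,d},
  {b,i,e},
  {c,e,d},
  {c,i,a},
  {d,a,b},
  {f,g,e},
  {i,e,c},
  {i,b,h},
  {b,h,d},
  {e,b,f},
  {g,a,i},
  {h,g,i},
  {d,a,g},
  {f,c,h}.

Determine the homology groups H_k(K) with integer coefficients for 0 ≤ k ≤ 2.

H_0 ≅ Z,  H_1 ≅ Z^2,  H_2 ≅ Z.

Order the vertices as a < b < c < d < e < f < g < h < i. Listing each simplex with vertices in this order, K has dimension 2 with simplices:

  0-simplices (9): a, b, c, d, e, f, g, h, i
  1-simplices (27): ab, ac, ad, af, ag, ai, bd, be, bf, bh, bi, cd, ce, cf, ch, ci, de, dg, dh, ef, eg, ei, fg, fh, gh, gi, hi
  2-simplices (18): abd, abf, acf, aci, adg, agi, bdh, bef, bei, bhi, cde, cdh, cei, cfh, deg, efg, fgh, ghi

giving chain groups C_0 ≅ Z^9, C_1 ≅ Z^27, C_2 ≅ Z^18.

∂_1: C_1 → C_0 maps an edge to its endpoints' difference, ∂[p,q] = q − p. For instance
  ∂bi = i − b.
This gives a 9×27 integer matrix of rank 8; reducing to Smith normal form yields diagonal entries (1,1,1,1,1,1,1,1).

∂_2: C_2 → C_1 sends each 2-simplex [p,q,r] to [q,r] − [p,r] + [p,q]. For instance
  ∂agi = gi − ai + ag,
  ∂adg = dg − ag + ad.
As a 27×18 matrix over Z this has rank 17, with invariant factors (1,1,1,1,1,1,1,1,1,1,1,1,1,1,1,1,1).

Computing H_k = (kernel of ∂_k) / (image of ∂_{k+1}):

  H_0: rank C_0 − rank ∂_1 = 9 − 8 = 1, and the invariant factors of ∂_1 are all 1, so H_0 = Z.
  H_1: rank ker ∂_1 − rank ∂_2 = (27 − 8) − 17 = 2, and the invariant factors of ∂_2 are all 1, so H_1 = Z^2.
  H_2: rank ker ∂_2 − rank ∂_3 = (18 − 17) − 0 = 1, and there is no ∂_3, so H_2 = Z.

As a check, the Euler characteristic is 9 − 27 + 18 = 0, which agrees with 1 − 2 + 1 = 0.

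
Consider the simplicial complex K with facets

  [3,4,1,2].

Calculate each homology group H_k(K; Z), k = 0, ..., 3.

Fix the vertex order 1 < 2 < 3 < 4 and write every simplex with vertices in increasing order. Then dim K = 3 and the simplices of K are:

  0-simplices (4): [1], [2], [3], [4]
  1-simplices (6): [1,2], [1,3], [1,4], [2,3], [2,4], [3,4]
  2-simplices (4): [1,2,3], [1,2,4], [1,3,4], [2,3,4]
  3-simplices (1): [1,2,3,4]

giving chain groups C_0 ≅ Z^4, C_1 ≅ Z^6, C_2 ≅ Z^4, C_3 ≅ Z^1.

∂_1: C_1 → C_0 maps an edge to its endpoints' difference, ∂[p,q] = q − p.
This gives a 4×6 integer matrix of rank 3; reducing to Smith normal form yields diagonal entries (1,1,1).

The boundary map ∂_2: C_2 → C_1 acts by ∂[p,q,r] = [q,r] − [p,r] + [p,q]. For instance
  ∂[1,2,3] = [2,3] − [1,3] + [1,2],
  ∂[1,3,4] = [3,4] − [1,4] + [1,3].
As a 6×4 matrix over Z this has rank 3, with invariant factors (1,1,1).

∂_3: C_3 → C_2 sends each 3-simplex σ to the alternating sum Σ_i (−1)^i (σ with its i-th vertex removed). For instance
  ∂[1,2,3,4] = [2,3,4] − [1,3,4] + [1,2,4] − [1,2,3].
As a 4×1 matrix over Z this has rank 1, with invariant factors (1).

From H_k ≅ ker(∂_k) / im(∂_{k+1}) we obtain:

  H_0: rank C_0 − rank ∂_1 = 4 − 3 = 1, and the invariant factors of ∂_1 are all 1, so H_0 = Z.
  H_1: rank ker ∂_1 − rank ∂_2 = (6 − 3) − 3 = 0, and the invariant factors of ∂_2 are all 1, so H_1 = 0.
  H_2: rank ker ∂_2 − rank ∂_3 = (4 − 3) − 1 = 0, and the invariant factors of ∂_3 are all 1, so H_2 = 0.
  H_3: rank ker ∂_3 − rank ∂_4 = (1 − 1) − 0 = 0, and there is no ∂_4, so H_3 = 0.

As a check, the Euler characteristic is 4 − 6 + 4 − 1 = 1, which agrees with 1 − 0 + 0 − 0 = 1.

H_0 = Z,  H_1 = 0,  H_2 = 0,  H_3 = 0.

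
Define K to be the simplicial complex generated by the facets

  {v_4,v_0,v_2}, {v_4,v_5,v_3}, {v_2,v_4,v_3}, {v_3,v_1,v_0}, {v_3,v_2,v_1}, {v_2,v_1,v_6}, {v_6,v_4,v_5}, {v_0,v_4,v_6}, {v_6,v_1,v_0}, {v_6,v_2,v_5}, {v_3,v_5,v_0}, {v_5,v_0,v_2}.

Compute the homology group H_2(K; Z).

Fix the vertex order v_0 < v_1 < v_2 < v_3 < v_4 < v_5 < v_6 and write every simplex with vertices in increasing order. Then dim K = 2 and the simplices of K are:

  0-simplices (7): [v_0], [v_1], [v_2], [v_3], [v_4], [v_5], [v_6]
  1-simplices (18): (18 of them)
  2-simplices (12): (12 of them)

Hence C_0 ≅ Z^7, C_1 ≅ Z^18, C_2 ≅ Z^12.

∂_1: C_1 → C_0 is given by ∂[p,q] = [q] − [p].
The 7×18 boundary matrix has rank 6 and Smith normal form diag(1,1,1,1,1,1).

The boundary map ∂_2: C_2 → C_1 acts by ∂[p,q,r] = [q,r] − [p,r] + [p,q]. For instance
  ∂[v_3,v_4,v_5] = [v_4,v_5] − [v_3,v_5] + [v_3,v_4],
  ∂[v_0,v_2,v_4] = [v_2,v_4] − [v_0,v_4] + [v_0,v_2].
This gives a 18×12 integer matrix of rank 12; reducing to Smith normal form yields diagonal entries (1,1,1,1,1,1,1,1,1,1,1,2).

Now H_k = ker ∂_k / im ∂_{k+1}, so:

  H_2: rank ker ∂_2 − rank ∂_3 = (12 − 12) − 0 = 0, and there is no ∂_3, so H_2 = 0.

H_2 ≅ 0.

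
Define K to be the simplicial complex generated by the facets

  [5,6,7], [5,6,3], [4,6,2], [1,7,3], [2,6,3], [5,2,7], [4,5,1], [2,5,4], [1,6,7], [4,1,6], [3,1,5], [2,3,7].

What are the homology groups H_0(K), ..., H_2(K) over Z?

Take the total order 1 < 2 < 3 < 4 < 5 < 6 < 7 on the vertex set. Then K (dimension 2) consists of the simplices:

  0-simplices (7): [1], [2], [3], [4], [5], [6], [7]
  1-simplices (18): [1,3], [1,4], [1,5], [1,6], [1,7], [2,3], [2,4], [2,5], [2,6], [2,7], [3,5], [3,6], [3,7], [4,5], [4,6], [5,6], [5,7], [6,7]
  2-simplices (12): [1,3,5], [1,3,7], [1,4,5], [1,4,6], [1,6,7], [2,3,6], [2,3,7], [2,4,5], [2,4,6], [2,5,7], [3,5,6], [5,6,7]

Hence C_0 ≅ Z^7, C_1 ≅ Z^18, C_2 ≅ Z^12.

∂_1: C_1 → C_0 sends each edge [p,q] (with p < q) to q − p. For instance
  ∂[1,6] = [6] − [1].
This gives a 7×18 integer matrix of rank 6; reducing to Smith normal form yields diagonal entries (1,1,1,1,1,1).

The boundary map ∂_2: C_2 → C_1 acts by ∂[p,q,r] = [q,r] − [p,r] + [p,q]. For instance
  ∂[2,4,5] = [4,5] − [2,5] + [2,4],
  ∂[1,3,5] = [3,5] − [1,5] + [1,3].
As a 18×12 matrix over Z this has rank 12, with invariant factors (1,1,1,1,1,1,1,1,1,1,1,2).

Now H_k = ker ∂_k / im ∂_{k+1}, so:

  H_0: rank C_0 − rank ∂_1 = 7 − 6 = 1, and the invariant factors of ∂_1 are all 1, so H_0 ≅ Z.
  H_1: rank ker ∂_1 − rank ∂_2 = (18 − 6) − 12 = 0, and ∂_2 has invariant factor 2 > 1, so H_1 ≅ Z/2.
  H_2: rank ker ∂_2 − rank ∂_3 = (12 − 12) − 0 = 0, and there is no ∂_3, so H_2 ≅ 0.

H_0 = Z,  H_1 = Z/2,  H_2 = 0.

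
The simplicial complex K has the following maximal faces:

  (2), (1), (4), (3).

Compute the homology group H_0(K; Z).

H_0 = Z^4.

Fix the vertex order 1 < 2 < 3 < 4 and write every simplex with vertices in increasing order. Then dim K = 0 and the simplices of K are:

  0-simplices (4): [1], [2], [3], [4]

giving chain groups C_0 ≅ Z^4.

Computing H_k = (kernel of ∂_k) / (image of ∂_{k+1}):

  H_0: rank C_0 − rank ∂_1 = 4 − 0 = 4, and there is no ∂_1, so H_0 = Z^4.

(K is a triangulation of a set of 4 points.)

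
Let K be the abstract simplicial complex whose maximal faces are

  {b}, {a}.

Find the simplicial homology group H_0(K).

Order the vertices as a < b. Listing each simplex with vertices in this order, K has dimension 0 with simplices:

  0-simplices (2): a, b

Hence C_0 ≅ Z^2.

Computing H_k = (kernel of ∂_k) / (image of ∂_{k+1}):

  H_0: rank C_0 − rank ∂_1 = 2 − 0 = 2, and there is no ∂_1, so H_0 = Z^2.

H_0 = Z^2.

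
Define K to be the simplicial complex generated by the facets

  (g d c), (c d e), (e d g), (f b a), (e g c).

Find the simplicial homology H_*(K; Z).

H_0 = Z^2,  H_1 = 0,  H_2 = Z.

We work with the vertex ordering a < b < c < d < e < f < g. The simplices of K, each written with vertices in increasing order, are:

  0-simplices (7): a, b, c, d, e, f, g
  1-simplices (9): ab, af, bf, cd, ce, cg, de, dg, eg
  2-simplices (5): abf, cde, cdg, ceg, deg

giving chain groups C_0 ≅ Z^7, C_1 ≅ Z^9, C_2 ≅ Z^5.

∂_1: C_1 → C_0 maps an edge to its endpoints' difference, ∂[p,q] = q − p.
The 7×9 boundary matrix has rank 5 and Smith normal form diag(1,1,1,1,1).

The boundary map ∂_2: C_2 → C_1 acts by ∂[p,q,r] = [q,r] − [p,r] + [p,q]. For instance
  ∂ceg = eg − cg + ce,
  ∂cdg = dg − cg + cd.
The 9×5 boundary matrix has rank 4 and Smith normal form diag(1,1,1,1).

Computing H_k = (kernel of ∂_k) / (image of ∂_{k+1}):

  H_0: rank C_0 − rank ∂_1 = 7 − 5 = 2, and the invariant factors of ∂_1 are all 1, so H_0 ≅ Z^2.
  H_1: rank ker ∂_1 − rank ∂_2 = (9 − 5) − 4 = 0, and the invariant factors of ∂_2 are all 1, so H_1 ≅ 0.
  H_2: rank ker ∂_2 − rank ∂_3 = (5 − 4) − 0 = 1, and there is no ∂_3, so H_2 ≅ Z.

As a check, the Euler characteristic is 7 − 9 + 5 = 3, which agrees with 2 − 0 + 1 = 3.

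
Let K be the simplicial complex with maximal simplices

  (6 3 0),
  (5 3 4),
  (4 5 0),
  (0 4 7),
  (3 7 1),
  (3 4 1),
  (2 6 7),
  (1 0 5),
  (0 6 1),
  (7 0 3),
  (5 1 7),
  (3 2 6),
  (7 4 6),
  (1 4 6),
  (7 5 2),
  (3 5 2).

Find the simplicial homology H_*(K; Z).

H_0 = Z,  H_1 = Z^2,  H_2 = Z.

We work with the vertex ordering 0 < 1 < 2 < 3 < 4 < 5 < 6 < 7. The simplices of K, each written with vertices in increasing order, are:

  0-simplices (8): [0], [1], [2], [3], [4], [5], [6], [7]
  1-simplices (24): (24 of them)
  2-simplices (16): [0,1,5], [0,1,6], [0,3,6], [0,3,7], [0,4,5], [0,4,7], [1,3,4], [1,3,7], [1,4,6], [1,5,7], [2,3,5], [2,3,6], [2,5,7], [2,6,7], [3,4,5], [4,6,7]

giving chain groups C_0 ≅ Z^8, C_1 ≅ Z^24, C_2 ≅ Z^16.

The boundary map ∂_1: C_1 → C_0 maps an edge to its endpoints' difference, ∂[p,q] = q − p.
As a 8×24 matrix over Z this has rank 7, with invariant factors (1,1,1,1,1,1,1).

Boundary ∂_2: C_2 → C_1 sends each 2-simplex [p,q,r] to [q,r] − [p,r] + [p,q]. For instance
  ∂[0,4,7] = [4,7] − [0,7] + [0,4],
  ∂[1,3,7] = [3,7] − [1,7] + [1,3].
This gives a 24×16 integer matrix of rank 15; reducing to Smith normal form yields diagonal entries (1,1,1,1,1,1,1,1,1,1,1,1,1,1,1).

Computing H_k = (kernel of ∂_k) / (image of ∂_{k+1}):

  H_0: rank C_0 − rank ∂_1 = 8 − 7 = 1, and the invariant factors of ∂_1 are all 1, so H_0 ≅ Z.
  H_1: rank ker ∂_1 − rank ∂_2 = (24 − 7) − 15 = 2, and the invariant factors of ∂_2 are all 1, so H_1 ≅ Z^2.
  H_2: rank ker ∂_2 − rank ∂_3 = (16 − 15) − 0 = 1, and there is no ∂_3, so H_2 ≅ Z.

As a check, the Euler characteristic is 8 − 24 + 16 = 0, which agrees with 1 − 2 + 1 = 0.
(K is a triangulation of the torus T^2.)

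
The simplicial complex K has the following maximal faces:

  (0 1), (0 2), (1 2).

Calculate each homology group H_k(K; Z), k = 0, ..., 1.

H_0 ≅ Z,  H_1 ≅ Z.

We work with the vertex ordering 0 < 1 < 2. The simplices of K, each written with vertices in increasing order, are:

  0-simplices (3): [0], [1], [2]
  1-simplices (3): [0,1], [0,2], [1,2]

giving chain groups C_0 ≅ Z^3, C_1 ≅ Z^3.

∂_1: C_1 → C_0 maps an edge to its endpoints' difference, ∂[p,q] = q − p.
As a 3×3 matrix over Z this has rank 2, with invariant factors (1,1).

From H_k ≅ ker(∂_k) / im(∂_{k+1}) we obtain:

  H_0: rank C_0 − rank ∂_1 = 3 − 2 = 1, and the invariant factors of ∂_1 are all 1, so H_0 ≅ Z.
  H_1: rank ker ∂_1 − rank ∂_2 = (3 − 2) − 0 = 1, and there is no ∂_2, so H_1 ≅ Z.

(K is a triangulation of the circle S^1.)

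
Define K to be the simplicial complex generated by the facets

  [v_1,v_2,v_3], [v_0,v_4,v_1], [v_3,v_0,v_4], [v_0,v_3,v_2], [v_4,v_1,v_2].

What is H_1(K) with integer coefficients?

H_1 = Z.

K has 5 vertices, 10 edges, 5 triangles.
rank ∂_1 = 4, rank ∂_2 = 5 ⇒ b_1 = 10 − 4 − 5 = 1; all invariant factors of ∂_2 are 1 so no torsion. So H_1 = Z.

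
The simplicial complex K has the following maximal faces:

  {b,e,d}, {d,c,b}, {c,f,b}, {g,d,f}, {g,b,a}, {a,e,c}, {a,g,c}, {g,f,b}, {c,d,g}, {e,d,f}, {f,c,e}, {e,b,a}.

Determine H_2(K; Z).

H_2 ≅ 0.

Take the total order a < b < c < d < e < f < g on the vertex set. Then K (dimension 2) consists of the simplices:

  0-simplices (7): a, b, c, d, e, f, g
  1-simplices (18): ab, ac, ae, ag, bc, bd, be, bf, bg, cd, ce, cf, cg, de, df, dg, ef, fg
  2-simplices (12): abe, abg, ace, acg, bcd, bcf, bde, bfg, cdg, cef, def, dfg

so the chain groups are C_0 ≅ Z^7, C_1 ≅ Z^18, C_2 ≅ Z^12.

∂_1: C_1 → C_0 is given by ∂[p,q] = [q] − [p].
The 7×18 boundary matrix has rank 6 and Smith normal form diag(1,1,1,1,1,1).

∂_2: C_2 → C_1 maps a triangle to the signed sum of its edges. For instance
  ∂bcf = cf − bf + bc,
  ∂abg = bg − ag + ab.
The resulting 18×12 matrix has rank 12, and its Smith normal form has invariant factors (1,1,1,1,1,1,1,1,1,1,1,2).

Now H_k = ker ∂_k / im ∂_{k+1}, so:

  H_2: rank ker ∂_2 − rank ∂_3 = (12 − 12) − 0 = 0, and there is no ∂_3, so H_2 ≅ 0.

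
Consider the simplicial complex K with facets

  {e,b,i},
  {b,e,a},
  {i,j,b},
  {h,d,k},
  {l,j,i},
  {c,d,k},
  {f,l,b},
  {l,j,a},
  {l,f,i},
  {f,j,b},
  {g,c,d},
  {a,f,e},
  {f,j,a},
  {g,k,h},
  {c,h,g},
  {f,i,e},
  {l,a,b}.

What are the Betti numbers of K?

K has 12 vertices, 28 edges, 17 triangles.
rank ∂_0 = 0, rank ∂_1 = 10 ⇒ b_0 = 12 − 0 − 10 = 2; all invariant factors of ∂_1 are 1 so no torsion. So H_0 = Z^2.
rank ∂_1 = 10, rank ∂_2 = 17 ⇒ b_1 = 28 − 10 − 17 = 1; ∂_2 has invariant factor(s) [2] giving torsion. So H_1 = Z ⊕ Z/2.
rank ∂_2 = 17, rank ∂_3 = 0 ⇒ b_2 = 17 − 17 − 0 = 0. So H_2 = 0.

b_0 = 2, b_1 = 1, b_2 = 0.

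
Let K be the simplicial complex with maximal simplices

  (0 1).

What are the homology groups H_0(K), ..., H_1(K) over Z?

We work with the vertex ordering 0 < 1. The simplices of K, each written with vertices in increasing order, are:

  0-simplices (2): [0], [1]
  1-simplices (1): [0,1]

so the chain groups are C_0 ≅ Z^2, C_1 ≅ Z^1.

Boundary ∂_1: C_1 → C_0 sends each edge [p,q] (with p < q) to q − p.
As a 2×1 matrix over Z this has rank 1, with invariant factors (1).

From H_k ≅ ker(∂_k) / im(∂_{k+1}) we obtain:

  H_0: rank C_0 − rank ∂_1 = 2 − 1 = 1, and the invariant factors of ∂_1 are all 1, so H_0 = Z.
  H_1: rank ker ∂_1 − rank ∂_2 = (1 − 1) − 0 = 0, and there is no ∂_2, so H_1 = 0.

As a check, the Euler characteristic is 2 − 1 = 1, which agrees with 1 − 0 = 1.

H_0 ≅ Z,  H_1 = 0.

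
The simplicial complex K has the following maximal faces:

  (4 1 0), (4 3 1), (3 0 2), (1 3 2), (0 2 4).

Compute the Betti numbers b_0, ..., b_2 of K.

b_0 = 1, b_1 = 1, b_2 = 0.

K has 5 vertices, 10 edges, 5 triangles.
rank ∂_0 = 0, rank ∂_1 = 4 ⇒ b_0 = 5 − 0 − 4 = 1; all invariant factors of ∂_1 are 1 so no torsion. So H_0 = Z.
rank ∂_1 = 4, rank ∂_2 = 5 ⇒ b_1 = 10 − 4 − 5 = 1; all invariant factors of ∂_2 are 1 so no torsion. So H_1 = Z.
rank ∂_2 = 5, rank ∂_3 = 0 ⇒ b_2 = 5 − 5 − 0 = 0. So H_2 = 0.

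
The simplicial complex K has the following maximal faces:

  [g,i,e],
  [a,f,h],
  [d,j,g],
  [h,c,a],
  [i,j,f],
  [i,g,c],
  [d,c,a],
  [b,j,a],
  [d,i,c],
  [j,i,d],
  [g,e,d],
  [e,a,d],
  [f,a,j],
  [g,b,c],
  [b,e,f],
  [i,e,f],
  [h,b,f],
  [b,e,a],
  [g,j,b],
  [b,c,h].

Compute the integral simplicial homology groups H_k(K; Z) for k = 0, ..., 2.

H_0 = Z,  H_1 = Z ⊕ Z/2,  H_2 = 0.

K has 10 vertices, 30 edges, 20 triangles.
rank ∂_0 = 0, rank ∂_1 = 9 ⇒ b_0 = 10 − 0 − 9 = 1; all invariant factors of ∂_1 are 1 so no torsion. So H_0 ≅ Z.
rank ∂_1 = 9, rank ∂_2 = 20 ⇒ b_1 = 30 − 9 − 20 = 1; ∂_2 has invariant factor(s) [2] giving torsion. So H_1 ≅ Z ⊕ Z/2.
rank ∂_2 = 20, rank ∂_3 = 0 ⇒ b_2 = 20 − 20 − 0 = 0. So H_2 ≅ 0.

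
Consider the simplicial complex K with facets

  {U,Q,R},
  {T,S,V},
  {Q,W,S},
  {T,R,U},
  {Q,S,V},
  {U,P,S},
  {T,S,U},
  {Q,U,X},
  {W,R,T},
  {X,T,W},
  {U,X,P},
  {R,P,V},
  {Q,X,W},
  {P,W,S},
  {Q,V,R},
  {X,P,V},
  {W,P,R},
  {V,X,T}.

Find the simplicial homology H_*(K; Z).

H_0 = Z,  H_1 = Z^2,  H_2 = Z.

Take the total order P < Q < R < S < T < U < V < W < X on the vertex set. Then K (dimension 2) consists of the simplices:

  0-simplices (9): P, Q, R, S, T, U, V, W, X
  1-simplices (27): PR, PS, PU, PV, PW, PX, QR, QS, QU, QV, QW, QX, RT, RU, RV, RW, ST, SU, SV, SW, TU, TV, TW, TX, UX, VX, WX
  2-simplices (18): PRV, PRW, PSU, PSW, PUX, PVX, QRU, QRV, QSV, QSW, QUX, QWX, RTU, RTW, STU, STV, TVX, TWX

giving chain groups C_0 ≅ Z^9, C_1 ≅ Z^27, C_2 ≅ Z^18.

∂_1: C_1 → C_0 sends each edge [p,q] (with p < q) to q − p.
This gives a 9×27 integer matrix of rank 8; reducing to Smith normal form yields diagonal entries (1,1,1,1,1,1,1,1).

The boundary map ∂_2: C_2 → C_1 acts by ∂[p,q,r] = [q,r] − [p,r] + [p,q]. For instance
  ∂QUX = UX − QX + QU,
  ∂PVX = VX − PX + PV.
The 27×18 boundary matrix has rank 17 and Smith normal form diag(1,1,1,1,1,1,1,1,1,1,1,1,1,1,1,1,1).

Now H_k = ker ∂_k / im ∂_{k+1}, so:

  H_0: rank C_0 − rank ∂_1 = 9 − 8 = 1, and the invariant factors of ∂_1 are all 1, so H_0 = Z.
  H_1: rank ker ∂_1 − rank ∂_2 = (27 − 8) − 17 = 2, and the invariant factors of ∂_2 are all 1, so H_1 = Z^2.
  H_2: rank ker ∂_2 − rank ∂_3 = (18 − 17) − 0 = 1, and there is no ∂_3, so H_2 = Z.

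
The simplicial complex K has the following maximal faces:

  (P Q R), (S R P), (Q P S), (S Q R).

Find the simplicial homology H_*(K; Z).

We work with the vertex ordering P < Q < R < S. The simplices of K, each written with vertices in increasing order, are:

  0-simplices (4): P, Q, R, S
  1-simplices (6): PQ, PR, PS, QR, QS, RS
  2-simplices (4): PQR, PQS, PRS, QRS

so the chain groups are C_0 ≅ Z^4, C_1 ≅ Z^6, C_2 ≅ Z^4.

∂_1: C_1 → C_0 maps an edge to its endpoints' difference, ∂[p,q] = q − p. For instance
  ∂QR = R − Q.
This gives a 4×6 integer matrix of rank 3; reducing to Smith normal form yields diagonal entries (1,1,1).

Boundary ∂_2: C_2 → C_1 acts by ∂[p,q,r] = [q,r] − [p,r] + [p,q]. For instance
  ∂PQS = QS − PS + PQ,
  ∂PRS = RS − PS + PR.
As a 6×4 matrix over Z this has rank 3, with invariant factors (1,1,1).

Computing H_k = (kernel of ∂_k) / (image of ∂_{k+1}):

  H_0: rank C_0 − rank ∂_1 = 4 − 3 = 1, and the invariant factors of ∂_1 are all 1, so H_0 ≅ Z.
  H_1: rank ker ∂_1 − rank ∂_2 = (6 − 3) − 3 = 0, and the invariant factors of ∂_2 are all 1, so H_1 ≅ 0.
  H_2: rank ker ∂_2 − rank ∂_3 = (4 − 3) − 0 = 1, and there is no ∂_3, so H_2 ≅ Z.

H_0 ≅ Z,  H_1 = 0,  H_2 ≅ Z.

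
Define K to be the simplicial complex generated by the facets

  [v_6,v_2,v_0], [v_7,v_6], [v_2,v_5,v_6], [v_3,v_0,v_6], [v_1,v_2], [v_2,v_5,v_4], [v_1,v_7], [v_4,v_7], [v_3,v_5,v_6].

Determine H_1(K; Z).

We work with the vertex ordering v_0 < v_1 < v_2 < v_3 < v_4 < v_5 < v_6 < v_7. The simplices of K, each written with vertices in increasing order, are:

  0-simplices (8): [v_0], [v_1], [v_2], [v_3], [v_4], [v_5], [v_6], [v_7]
  1-simplices (14): [v_0,v_2], [v_0,v_3], [v_0,v_6], [v_1,v_2], [v_1,v_7], [v_2,v_4], [v_2,v_5], [v_2,v_6], [v_3,v_5], [v_3,v_6], [v_4,v_5], [v_4,v_7], [v_5,v_6], [v_6,v_7]
  2-simplices (5): [v_0,v_2,v_6], [v_0,v_3,v_6], [v_2,v_4,v_5], [v_2,v_5,v_6], [v_3,v_5,v_6]

Hence C_0 ≅ Z^8, C_1 ≅ Z^14, C_2 ≅ Z^5.

Boundary ∂_1: C_1 → C_0 sends each edge [p,q] (with p < q) to q − p. For instance
  ∂[v_5,v_6] = [v_6] − [v_5].
The resulting 8×14 matrix has rank 7, and its Smith normal form has invariant factors (1,1,1,1,1,1,1).

∂_2: C_2 → C_1 sends each 2-simplex [p,q,r] to [q,r] − [p,r] + [p,q]. For instance
  ∂[v_2,v_4,v_5] = [v_4,v_5] − [v_2,v_5] + [v_2,v_4],
  ∂[v_3,v_5,v_6] = [v_5,v_6] − [v_3,v_6] + [v_3,v_5].
The 14×5 boundary matrix has rank 5 and Smith normal form diag(1,1,1,1,1).

From H_k ≅ ker(∂_k) / im(∂_{k+1}) we obtain:

  H_1: rank ker ∂_1 − rank ∂_2 = (14 − 7) − 5 = 2, and the invariant factors of ∂_2 are all 1, so H_1 = Z^2.

H_1 = Z^2.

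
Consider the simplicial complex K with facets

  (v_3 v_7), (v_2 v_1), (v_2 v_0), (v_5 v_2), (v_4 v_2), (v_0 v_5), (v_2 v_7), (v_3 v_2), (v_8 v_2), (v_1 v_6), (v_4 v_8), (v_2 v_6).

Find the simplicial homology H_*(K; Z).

K has 9 vertices, 12 edges.
rank ∂_0 = 0, rank ∂_1 = 8 ⇒ b_0 = 9 − 0 − 8 = 1; all invariant factors of ∂_1 are 1 so no torsion. So H_0 ≅ Z.
rank ∂_1 = 8, rank ∂_2 = 0 ⇒ b_1 = 12 − 8 − 0 = 4. So H_1 ≅ Z^4.

H_0 = Z,  H_1 = Z^4.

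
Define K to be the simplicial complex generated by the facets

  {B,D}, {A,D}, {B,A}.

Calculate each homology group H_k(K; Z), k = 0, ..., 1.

H_0 ≅ Z,  H_1 ≅ Z.

Take the total order A < B < D on the vertex set. Then K (dimension 1) consists of the simplices:

  0-simplices (3): A, B, D
  1-simplices (3): AB, AD, BD

so the chain groups are C_0 ≅ Z^3, C_1 ≅ Z^3.

∂_1: C_1 → C_0 maps an edge to its endpoints' difference, ∂[p,q] = q − p. For instance
  ∂AB = B − A.
The 3×3 boundary matrix has rank 2 and Smith normal form diag(1,1).

From H_k ≅ ker(∂_k) / im(∂_{k+1}) we obtain:

  H_0: rank C_0 − rank ∂_1 = 3 − 2 = 1, and the invariant factors of ∂_1 are all 1, so H_0 ≅ Z.
  H_1: rank ker ∂_1 − rank ∂_2 = (3 − 2) − 0 = 1, and there is no ∂_2, so H_1 ≅ Z.

As a check, the Euler characteristic is 3 − 3 = 0, which agrees with 1 − 1 = 0.
(K is a triangulation of the circle S^1.)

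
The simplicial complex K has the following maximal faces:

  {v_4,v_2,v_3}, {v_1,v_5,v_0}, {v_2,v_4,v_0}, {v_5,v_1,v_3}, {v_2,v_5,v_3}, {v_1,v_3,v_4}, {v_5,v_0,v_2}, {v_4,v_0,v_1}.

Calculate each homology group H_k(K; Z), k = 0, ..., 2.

Fix the vertex order v_0 < v_1 < v_2 < v_3 < v_4 < v_5 and write every simplex with vertices in increasing order. Then dim K = 2 and the simplices of K are:

  0-simplices (6): [v_0], [v_1], [v_2], [v_3], [v_4], [v_5]
  1-simplices (12): [v_0,v_1], [v_0,v_2], [v_0,v_4], [v_0,v_5], [v_1,v_3], [v_1,v_4], [v_1,v_5], [v_2,v_3], [v_2,v_4], [v_2,v_5], [v_3,v_4], [v_3,v_5]
  2-simplices (8): [v_0,v_1,v_4], [v_0,v_1,v_5], [v_0,v_2,v_4], [v_0,v_2,v_5], [v_1,v_3,v_4], [v_1,v_3,v_5], [v_2,v_3,v_4], [v_2,v_3,v_5]

Hence C_0 ≅ Z^6, C_1 ≅ Z^12, C_2 ≅ Z^8.

The boundary map ∂_1: C_1 → C_0 maps an edge to its endpoints' difference, ∂[p,q] = q − p. For instance
  ∂[v_1,v_5] = [v_5] − [v_1].
The resulting 6×12 matrix has rank 5, and its Smith normal form has invariant factors (1,1,1,1,1).

Boundary ∂_2: C_2 → C_1 sends each 2-simplex [p,q,r] to [q,r] − [p,r] + [p,q]. For instance
  ∂[v_1,v_3,v_4] = [v_3,v_4] − [v_1,v_4] + [v_1,v_3],
  ∂[v_2,v_3,v_5] = [v_3,v_5] − [v_2,v_5] + [v_2,v_3].
As a 12×8 matrix over Z this has rank 7, with invariant factors (1,1,1,1,1,1,1).

Computing H_k = (kernel of ∂_k) / (image of ∂_{k+1}):

  H_0: rank C_0 − rank ∂_1 = 6 − 5 = 1, and the invariant factors of ∂_1 are all 1, so H_0 = Z.
  H_1: rank ker ∂_1 − rank ∂_2 = (12 − 5) − 7 = 0, and the invariant factors of ∂_2 are all 1, so H_1 = 0.
  H_2: rank ker ∂_2 − rank ∂_3 = (8 − 7) − 0 = 1, and there is no ∂_3, so H_2 = Z.

H_0 ≅ Z,  H_1 = 0,  H_2 ≅ Z.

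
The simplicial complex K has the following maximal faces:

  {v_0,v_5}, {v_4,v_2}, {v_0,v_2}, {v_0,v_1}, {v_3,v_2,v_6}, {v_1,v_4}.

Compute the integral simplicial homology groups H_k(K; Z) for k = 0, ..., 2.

H_0 ≅ Z,  H_1 ≅ Z,  H_2 = 0.

Take the total order v_0 < v_1 < v_2 < v_3 < v_4 < v_5 < v_6 on the vertex set. Then K (dimension 2) consists of the simplices:

  0-simplices (7): [v_0], [v_1], [v_2], [v_3], [v_4], [v_5], [v_6]
  1-simplices (8): [v_0,v_1], [v_0,v_2], [v_0,v_5], [v_1,v_4], [v_2,v_3], [v_2,v_4], [v_2,v_6], [v_3,v_6]
  2-simplices (1): [v_2,v_3,v_6]

Hence C_0 ≅ Z^7, C_1 ≅ Z^8, C_2 ≅ Z^1.

The boundary map ∂_1: C_1 → C_0 maps an edge to its endpoints' difference, ∂[p,q] = q − p. For instance
  ∂[v_0,v_5] = [v_5] − [v_0].
As a 7×8 matrix over Z this has rank 6, with invariant factors (1,1,1,1,1,1).

∂_2: C_2 → C_1 acts by ∂[p,q,r] = [q,r] − [p,r] + [p,q]. For instance
  ∂[v_2,v_3,v_6] = [v_3,v_6] − [v_2,v_6] + [v_2,v_3].
The 8×1 boundary matrix has rank 1 and Smith normal form diag(1).

Reading off H_k = ker ∂_k / im ∂_{k+1}:

  H_0: rank C_0 − rank ∂_1 = 7 − 6 = 1, and the invariant factors of ∂_1 are all 1, so H_0 ≅ Z.
  H_1: rank ker ∂_1 − rank ∂_2 = (8 − 6) − 1 = 1, and the invariant factors of ∂_2 are all 1, so H_1 ≅ Z.
  H_2: rank ker ∂_2 − rank ∂_3 = (1 − 1) − 0 = 0, and there is no ∂_3, so H_2 ≅ 0.

As a check, the Euler characteristic is 7 − 8 + 1 = 0, which agrees with 1 − 1 + 0 = 0.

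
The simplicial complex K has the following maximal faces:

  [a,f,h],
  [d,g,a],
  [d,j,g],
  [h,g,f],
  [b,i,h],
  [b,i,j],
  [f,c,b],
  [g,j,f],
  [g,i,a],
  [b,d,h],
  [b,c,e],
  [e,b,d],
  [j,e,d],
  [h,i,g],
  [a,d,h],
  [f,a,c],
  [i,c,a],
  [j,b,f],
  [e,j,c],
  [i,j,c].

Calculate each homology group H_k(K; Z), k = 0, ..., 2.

H_0 = Z,  H_1 = Z ⊕ Z/2,  H_2 = 0.

Order the vertices as a < b < c < d < e < f < g < h < i < j. Listing each simplex with vertices in this order, K has dimension 2 with simplices:

  0-simplices (10): a, b, c, d, e, f, g, h, i, j
  1-simplices (30): ac, ad, af, ag, ah, ai, bc, bd, be, bf, bh, bi, bj, ce, cf, ci, cj, de, dg, dh, dj, ej, fg, fh, fj, gh, gi, gj, hi, ij
  2-simplices (20): acf, aci, adg, adh, afh, agi, bce, bcf, bde, bdh, bfj, bhi, bij, cej, cij, dej, dgj, fgh, fgj, ghi

so the chain groups are C_0 ≅ Z^10, C_1 ≅ Z^30, C_2 ≅ Z^20.

The boundary map ∂_1: C_1 → C_0 sends each edge [p,q] (with p < q) to q − p.
This gives a 10×30 integer matrix of rank 9; reducing to Smith normal form yields diagonal entries (1,1,1,1,1,1,1,1,1).

The boundary map ∂_2: C_2 → C_1 acts by ∂[p,q,r] = [q,r] − [p,r] + [p,q]. For instance
  ∂fgj = gj − fj + fg,
  ∂adg = dg − ag + ad.
This gives a 30×20 integer matrix of rank 20; reducing to Smith normal form yields diagonal entries (1,1,1,1,1,1,1,1,1,1,1,1,1,1,1,1,1,1,1,2).

Now H_k = ker ∂_k / im ∂_{k+1}, so:

  H_0: rank C_0 − rank ∂_1 = 10 − 9 = 1, and the invariant factors of ∂_1 are all 1, so H_0 ≅ Z.
  H_1: rank ker ∂_1 − rank ∂_2 = (30 − 9) − 20 = 1, and ∂_2 has invariant factor 2 > 1, so H_1 ≅ Z ⊕ Z/2.
  H_2: rank ker ∂_2 − rank ∂_3 = (20 − 20) − 0 = 0, and there is no ∂_3, so H_2 ≅ 0.

(K is a triangulation of the Klein bottle.)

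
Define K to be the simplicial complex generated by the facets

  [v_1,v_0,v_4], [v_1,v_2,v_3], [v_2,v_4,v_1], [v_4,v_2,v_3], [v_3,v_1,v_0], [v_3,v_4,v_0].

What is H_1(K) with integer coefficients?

H_1 = 0.

We work with the vertex ordering v_0 < v_1 < v_2 < v_3 < v_4. The simplices of K, each written with vertices in increasing order, are:

  0-simplices (5): [v_0], [v_1], [v_2], [v_3], [v_4]
  1-simplices (9): [v_0,v_1], [v_0,v_3], [v_0,v_4], [v_1,v_2], [v_1,v_3], [v_1,v_4], [v_2,v_3], [v_2,v_4], [v_3,v_4]
  2-simplices (6): [v_0,v_1,v_3], [v_0,v_1,v_4], [v_0,v_3,v_4], [v_1,v_2,v_3], [v_1,v_2,v_4], [v_2,v_3,v_4]

giving chain groups C_0 ≅ Z^5, C_1 ≅ Z^9, C_2 ≅ Z^6.

Boundary ∂_1: C_1 → C_0 is given by ∂[p,q] = [q] − [p]. For instance
  ∂[v_1,v_2] = [v_2] − [v_1].
As a 5×9 matrix over Z this has rank 4, with invariant factors (1,1,1,1).

∂_2: C_2 → C_1 sends each 2-simplex [p,q,r] to [q,r] − [p,r] + [p,q]. For instance
  ∂[v_0,v_1,v_4] = [v_1,v_4] − [v_0,v_4] + [v_0,v_1],
  ∂[v_1,v_2,v_3] = [v_2,v_3] − [v_1,v_3] + [v_1,v_2].
The resulting 9×6 matrix has rank 5, and its Smith normal form has invariant factors (1,1,1,1,1).

Now H_k = ker ∂_k / im ∂_{k+1}, so:

  H_1: rank ker ∂_1 − rank ∂_2 = (9 − 4) − 5 = 0, and the invariant factors of ∂_2 are all 1, so H_1 = 0.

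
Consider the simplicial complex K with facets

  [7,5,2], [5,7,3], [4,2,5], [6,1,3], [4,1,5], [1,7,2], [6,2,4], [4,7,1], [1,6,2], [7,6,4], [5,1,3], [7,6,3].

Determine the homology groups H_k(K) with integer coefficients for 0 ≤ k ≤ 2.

H_0 ≅ Z,  H_1 ≅ Z/2,  H_2 = 0.

Take the total order 1 < 2 < 3 < 4 < 5 < 6 < 7 on the vertex set. Then K (dimension 2) consists of the simplices:

  0-simplices (7): [1], [2], [3], [4], [5], [6], [7]
  1-simplices (18): [1,2], [1,3], [1,4], [1,5], [1,6], [1,7], [2,4], [2,5], [2,6], [2,7], [3,5], [3,6], [3,7], [4,5], [4,6], [4,7], [5,7], [6,7]
  2-simplices (12): [1,2,6], [1,2,7], [1,3,5], [1,3,6], [1,4,5], [1,4,7], [2,4,5], [2,4,6], [2,5,7], [3,5,7], [3,6,7], [4,6,7]

giving chain groups C_0 ≅ Z^7, C_1 ≅ Z^18, C_2 ≅ Z^12.

∂_1: C_1 → C_0 sends each edge [p,q] (with p < q) to q − p.
This gives a 7×18 integer matrix of rank 6; reducing to Smith normal form yields diagonal entries (1,1,1,1,1,1).

Boundary ∂_2: C_2 → C_1 sends each 2-simplex [p,q,r] to [q,r] − [p,r] + [p,q]. For instance
  ∂[2,4,6] = [4,6] − [2,6] + [2,4],
  ∂[1,3,5] = [3,5] − [1,5] + [1,3].
This gives a 18×12 integer matrix of rank 12; reducing to Smith normal form yields diagonal entries (1,1,1,1,1,1,1,1,1,1,1,2).

Computing H_k = (kernel of ∂_k) / (image of ∂_{k+1}):

  H_0: rank C_0 − rank ∂_1 = 7 − 6 = 1, and the invariant factors of ∂_1 are all 1, so H_0 ≅ Z.
  H_1: rank ker ∂_1 − rank ∂_2 = (18 − 6) − 12 = 0, and ∂_2 has invariant factor 2 > 1, so H_1 ≅ Z/2.
  H_2: rank ker ∂_2 − rank ∂_3 = (12 − 12) − 0 = 0, and there is no ∂_3, so H_2 ≅ 0.

(K is a triangulation of the real projective plane RP^2.)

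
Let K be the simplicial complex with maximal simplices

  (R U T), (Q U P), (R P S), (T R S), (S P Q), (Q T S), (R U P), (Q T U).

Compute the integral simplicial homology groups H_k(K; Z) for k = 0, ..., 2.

Take the total order P < Q < R < S < T < U on the vertex set. Then K (dimension 2) consists of the simplices:

  0-simplices (6): P, Q, R, S, T, U
  1-simplices (12): PQ, PR, PS, PU, QS, QT, QU, RS, RT, RU, ST, TU
  2-simplices (8): PQS, PQU, PRS, PRU, QST, QTU, RST, RTU

Hence C_0 ≅ Z^6, C_1 ≅ Z^12, C_2 ≅ Z^8.

The boundary map ∂_1: C_1 → C_0 sends each edge [p,q] (with p < q) to q − p. For instance
  ∂PR = R − P.
The resulting 6×12 matrix has rank 5, and its Smith normal form has invariant factors (1,1,1,1,1).

Boundary ∂_2: C_2 → C_1 acts by ∂[p,q,r] = [q,r] − [p,r] + [p,q]. For instance
  ∂QTU = TU − QU + QT,
  ∂RST = ST − RT + RS.
The resulting 12×8 matrix has rank 7, and its Smith normal form has invariant factors (1,1,1,1,1,1,1).

From H_k ≅ ker(∂_k) / im(∂_{k+1}) we obtain:

  H_0: rank C_0 − rank ∂_1 = 6 − 5 = 1, and the invariant factors of ∂_1 are all 1, so H_0 ≅ Z.
  H_1: rank ker ∂_1 − rank ∂_2 = (12 − 5) − 7 = 0, and the invariant factors of ∂_2 are all 1, so H_1 ≅ 0.
  H_2: rank ker ∂_2 − rank ∂_3 = (8 − 7) − 0 = 1, and there is no ∂_3, so H_2 ≅ Z.

As a check, the Euler characteristic is 6 − 12 + 8 = 2, which agrees with 1 − 0 + 1 = 2.
(K is a triangulation of the 2-sphere S^2.)

H_0 ≅ Z,  H_1 = 0,  H_2 ≅ Z.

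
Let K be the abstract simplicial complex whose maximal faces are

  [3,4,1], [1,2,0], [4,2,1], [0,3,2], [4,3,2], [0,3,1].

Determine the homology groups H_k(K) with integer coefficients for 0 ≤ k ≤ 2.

H_0 ≅ Z,  H_1 = 0,  H_2 ≅ Z.

Fix the vertex order 0 < 1 < 2 < 3 < 4 and write every simplex with vertices in increasing order. Then dim K = 2 and the simplices of K are:

  0-simplices (5): [0], [1], [2], [3], [4]
  1-simplices (9): [0,1], [0,2], [0,3], [1,2], [1,3], [1,4], [2,3], [2,4], [3,4]
  2-simplices (6): [0,1,2], [0,1,3], [0,2,3], [1,2,4], [1,3,4], [2,3,4]

so the chain groups are C_0 ≅ Z^5, C_1 ≅ Z^9, C_2 ≅ Z^6.

The boundary map ∂_1: C_1 → C_0 maps an edge to its endpoints' difference, ∂[p,q] = q − p.
The 5×9 boundary matrix has rank 4 and Smith normal form diag(1,1,1,1).

∂_2: C_2 → C_1 maps a triangle to the signed sum of its edges. For instance
  ∂[1,2,4] = [2,4] − [1,4] + [1,2],
  ∂[2,3,4] = [3,4] − [2,4] + [2,3].
As a 9×6 matrix over Z this has rank 5, with invariant factors (1,1,1,1,1).

Computing H_k = (kernel of ∂_k) / (image of ∂_{k+1}):

  H_0: rank C_0 − rank ∂_1 = 5 − 4 = 1, and the invariant factors of ∂_1 are all 1, so H_0 ≅ Z.
  H_1: rank ker ∂_1 − rank ∂_2 = (9 − 4) − 5 = 0, and the invariant factors of ∂_2 are all 1, so H_1 ≅ 0.
  H_2: rank ker ∂_2 − rank ∂_3 = (6 − 5) − 0 = 1, and there is no ∂_3, so H_2 ≅ Z.

As a check, the Euler characteristic is 5 − 9 + 6 = 2, which agrees with 1 − 0 + 1 = 2.
(K is a triangulation of the 2-sphere S^2.)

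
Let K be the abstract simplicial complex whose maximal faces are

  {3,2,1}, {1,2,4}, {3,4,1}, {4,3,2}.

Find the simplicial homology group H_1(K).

Fix the vertex order 1 < 2 < 3 < 4 and write every simplex with vertices in increasing order. Then dim K = 2 and the simplices of K are:

  0-simplices (4): [1], [2], [3], [4]
  1-simplices (6): [1,2], [1,3], [1,4], [2,3], [2,4], [3,4]
  2-simplices (4): [1,2,3], [1,2,4], [1,3,4], [2,3,4]

Hence C_0 ≅ Z^4, C_1 ≅ Z^6, C_2 ≅ Z^4.

∂_1: C_1 → C_0 sends each edge [p,q] (with p < q) to q − p.
This gives a 4×6 integer matrix of rank 3; reducing to Smith normal form yields diagonal entries (1,1,1).

∂_2: C_2 → C_1 maps a triangle to the signed sum of its edges. For instance
  ∂[2,3,4] = [3,4] − [2,4] + [2,3],
  ∂[1,2,3] = [2,3] − [1,3] + [1,2].
This gives a 6×4 integer matrix of rank 3; reducing to Smith normal form yields diagonal entries (1,1,1).

From H_k ≅ ker(∂_k) / im(∂_{k+1}) we obtain:

  H_1: rank ker ∂_1 − rank ∂_2 = (6 − 3) − 3 = 0, and the invariant factors of ∂_2 are all 1, so H_1 ≅ 0.

H_1 = 0.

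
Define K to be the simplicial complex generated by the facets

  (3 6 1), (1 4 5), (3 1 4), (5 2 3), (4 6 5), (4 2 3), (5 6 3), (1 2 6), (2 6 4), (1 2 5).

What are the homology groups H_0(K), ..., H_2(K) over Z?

H_0 ≅ Z,  H_1 ≅ Z_2,  H_2 = 0.

We work with the vertex ordering 1 < 2 < 3 < 4 < 5 < 6. The simplices of K, each written with vertices in increasing order, are:

  0-simplices (6): [1], [2], [3], [4], [5], [6]
  1-simplices (15): [1,2], [1,3], [1,4], [1,5], [1,6], [2,3], [2,4], [2,5], [2,6], [3,4], [3,5], [3,6], [4,5], [4,6], [5,6]
  2-simplices (10): [1,2,5], [1,2,6], [1,3,4], [1,3,6], [1,4,5], [2,3,4], [2,3,5], [2,4,6], [3,5,6], [4,5,6]

Hence C_0 ≅ Z^6, C_1 ≅ Z^15, C_2 ≅ Z^10.

∂_1: C_1 → C_0 maps an edge to its endpoints' difference, ∂[p,q] = q − p.
This gives a 6×15 integer matrix of rank 5; reducing to Smith normal form yields diagonal entries (1,1,1,1,1).

The boundary map ∂_2: C_2 → C_1 maps a triangle to the signed sum of its edges. For instance
  ∂[4,5,6] = [5,6] − [4,6] + [4,5],
  ∂[1,3,4] = [3,4] − [1,4] + [1,3].
This gives a 15×10 integer matrix of rank 10; reducing to Smith normal form yields diagonal entries (1,1,1,1,1,1,1,1,1,2).

Computing H_k = (kernel of ∂_k) / (image of ∂_{k+1}):

  H_0: rank C_0 − rank ∂_1 = 6 − 5 = 1, and the invariant factors of ∂_1 are all 1, so H_0 = Z.
  H_1: rank ker ∂_1 − rank ∂_2 = (15 − 5) − 10 = 0, and ∂_2 has invariant factor 2 > 1, so H_1 = Z_2.
  H_2: rank ker ∂_2 − rank ∂_3 = (10 − 10) − 0 = 0, and there is no ∂_3, so H_2 = 0.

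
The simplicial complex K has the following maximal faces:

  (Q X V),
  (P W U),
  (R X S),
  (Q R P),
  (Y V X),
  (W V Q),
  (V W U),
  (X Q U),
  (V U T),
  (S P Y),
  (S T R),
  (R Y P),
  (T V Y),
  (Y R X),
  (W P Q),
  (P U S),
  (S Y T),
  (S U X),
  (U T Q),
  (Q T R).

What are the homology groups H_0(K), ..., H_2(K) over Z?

H_0 = Z,  H_1 = Z ⊕ Z/2Z,  H_2 = 0.

Fix the vertex order P < Q < R < S < T < U < V < W < X < Y and write every simplex with vertices in increasing order. Then dim K = 2 and the simplices of K are:

  0-simplices (10): P, Q, R, S, T, U, V, W, X, Y
  1-simplices (30): PQ, PR, PS, PU, PW, PY, QR, QT, QU, QV, QW, QX, RS, RT, RX, RY, ST, SU, SX, SY, TU, TV, TY, UV, UW, UX, VW, VX, VY, XY
  2-simplices (20): PQR, PQW, PRY, PSU, PSY, PUW, QRT, QTU, QUX, QVW, QVX, RST, RSX, RXY, STY, SUX, TUV, TVY, UVW, VXY

giving chain groups C_0 ≅ Z^10, C_1 ≅ Z^30, C_2 ≅ Z^20.

The boundary map ∂_1: C_1 → C_0 is given by ∂[p,q] = [q] − [p].
This gives a 10×30 integer matrix of rank 9; reducing to Smith normal form yields diagonal entries (1,1,1,1,1,1,1,1,1).

∂_2: C_2 → C_1 maps a triangle to the signed sum of its edges. For instance
  ∂QRT = RT − QT + QR,
  ∂VXY = XY − VY + VX.
As a 30×20 matrix over Z this has rank 20, with invariant factors (1,1,1,1,1,1,1,1,1,1,1,1,1,1,1,1,1,1,1,2).

From H_k ≅ ker(∂_k) / im(∂_{k+1}) we obtain:

  H_0: rank C_0 − rank ∂_1 = 10 − 9 = 1, and the invariant factors of ∂_1 are all 1, so H_0 ≅ Z.
  H_1: rank ker ∂_1 − rank ∂_2 = (30 − 9) − 20 = 1, and ∂_2 has invariant factor 2 > 1, so H_1 ≅ Z ⊕ Z/2Z.
  H_2: rank ker ∂_2 − rank ∂_3 = (20 − 20) − 0 = 0, and there is no ∂_3, so H_2 ≅ 0.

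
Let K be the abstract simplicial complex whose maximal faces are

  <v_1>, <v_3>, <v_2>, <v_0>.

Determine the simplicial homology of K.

Order the vertices as v_0 < v_1 < v_2 < v_3. Listing each simplex with vertices in this order, K has dimension 0 with simplices:

  0-simplices (4): [v_0], [v_1], [v_2], [v_3]

giving chain groups C_0 ≅ Z^4.

Computing H_k = (kernel of ∂_k) / (image of ∂_{k+1}):

  H_0: rank C_0 − rank ∂_1 = 4 − 0 = 4, and there is no ∂_1, so H_0 ≅ Z^4.

H_0 = Z^4.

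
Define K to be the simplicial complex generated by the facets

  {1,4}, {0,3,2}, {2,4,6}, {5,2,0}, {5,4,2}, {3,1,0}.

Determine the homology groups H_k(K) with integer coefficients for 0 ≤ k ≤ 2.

H_0 = Z,  H_1 = Z,  H_2 = 0.

Order the vertices as 0 < 1 < 2 < 3 < 4 < 5 < 6. Listing each simplex with vertices in this order, K has dimension 2 with simplices:

  0-simplices (7): [0], [1], [2], [3], [4], [5], [6]
  1-simplices (12): [0,1], [0,2], [0,3], [0,5], [1,3], [1,4], [2,3], [2,4], [2,5], [2,6], [4,5], [4,6]
  2-simplices (5): [0,1,3], [0,2,3], [0,2,5], [2,4,5], [2,4,6]

Hence C_0 ≅ Z^7, C_1 ≅ Z^12, C_2 ≅ Z^5.

The boundary map ∂_1: C_1 → C_0 maps an edge to its endpoints' difference, ∂[p,q] = q − p. For instance
  ∂[2,6] = [6] − [2].
This gives a 7×12 integer matrix of rank 6; reducing to Smith normal form yields diagonal entries (1,1,1,1,1,1).

Boundary ∂_2: C_2 → C_1 maps a triangle to the signed sum of its edges. For instance
  ∂[0,2,3] = [2,3] − [0,3] + [0,2],
  ∂[2,4,6] = [4,6] − [2,6] + [2,4].
The 12×5 boundary matrix has rank 5 and Smith normal form diag(1,1,1,1,1).

Now H_k = ker ∂_k / im ∂_{k+1}, so:

  H_0: rank C_0 − rank ∂_1 = 7 − 6 = 1, and the invariant factors of ∂_1 are all 1, so H_0 = Z.
  H_1: rank ker ∂_1 − rank ∂_2 = (12 − 6) − 5 = 1, and the invariant factors of ∂_2 are all 1, so H_1 = Z.
  H_2: rank ker ∂_2 − rank ∂_3 = (5 − 5) − 0 = 0, and there is no ∂_3, so H_2 = 0.

As a check, the Euler characteristic is 7 − 12 + 5 = 0, which agrees with 1 − 1 + 0 = 0.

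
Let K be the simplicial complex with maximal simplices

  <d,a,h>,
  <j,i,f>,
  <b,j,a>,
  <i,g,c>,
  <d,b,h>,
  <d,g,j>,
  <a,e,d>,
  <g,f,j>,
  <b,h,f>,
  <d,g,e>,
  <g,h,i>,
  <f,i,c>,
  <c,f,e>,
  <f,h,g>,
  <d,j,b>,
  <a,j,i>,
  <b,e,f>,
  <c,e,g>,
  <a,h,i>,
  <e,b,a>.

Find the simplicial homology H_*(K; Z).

H_0 = Z,  H_1 = Z ⊕ Z/2Z,  H_2 = 0.

Fix the vertex order a < b < c < d < e < f < g < h < i < j and write every simplex with vertices in increasing order. Then dim K = 2 and the simplices of K are:

  0-simplices (10): a, b, c, d, e, f, g, h, i, j
  1-simplices (30): ab, ad, ae, ah, ai, aj, bd, be, bf, bh, bj, ce, cf, cg, ci, de, dg, dh, dj, ef, eg, fg, fh, fi, fj, gh, gi, gj, hi, ij
  2-simplices (20): abe, abj, ade, adh, ahi, aij, bdh, bdj, bef, bfh, cef, ceg, cfi, cgi, deg, dgj, fgh, fgj, fij, ghi

Hence C_0 ≅ Z^10, C_1 ≅ Z^30, C_2 ≅ Z^20.

The boundary map ∂_1: C_1 → C_0 sends each edge [p,q] (with p < q) to q − p. For instance
  ∂fh = h − f.
The 10×30 boundary matrix has rank 9 and Smith normal form diag(1,1,1,1,1,1,1,1,1).

Boundary ∂_2: C_2 → C_1 sends each 2-simplex [p,q,r] to [q,r] − [p,r] + [p,q]. For instance
  ∂cgi = gi − ci + cg,
  ∂abj = bj − aj + ab.
As a 30×20 matrix over Z this has rank 20, with invariant factors (1,1,1,1,1,1,1,1,1,1,1,1,1,1,1,1,1,1,1,2).

Now H_k = ker ∂_k / im ∂_{k+1}, so:

  H_0: rank C_0 − rank ∂_1 = 10 − 9 = 1, and the invariant factors of ∂_1 are all 1, so H_0 ≅ Z.
  H_1: rank ker ∂_1 − rank ∂_2 = (30 − 9) − 20 = 1, and ∂_2 has invariant factor 2 > 1, so H_1 ≅ Z ⊕ Z/2Z.
  H_2: rank ker ∂_2 − rank ∂_3 = (20 − 20) − 0 = 0, and there is no ∂_3, so H_2 ≅ 0.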